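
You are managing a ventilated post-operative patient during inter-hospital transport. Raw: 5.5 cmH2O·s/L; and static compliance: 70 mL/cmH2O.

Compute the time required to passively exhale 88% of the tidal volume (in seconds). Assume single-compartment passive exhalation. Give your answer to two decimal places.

τ = R × C = 5.5 × 70 mL/cmH2O = 5.5 × 0.070 L/cmH2O = 0.385 s.
Exhaled fraction f = 1 − e^(−t/τ) → t = −τ·ln(1 − f) = −0.385·ln(0.12) = 0.8163 s.

0.82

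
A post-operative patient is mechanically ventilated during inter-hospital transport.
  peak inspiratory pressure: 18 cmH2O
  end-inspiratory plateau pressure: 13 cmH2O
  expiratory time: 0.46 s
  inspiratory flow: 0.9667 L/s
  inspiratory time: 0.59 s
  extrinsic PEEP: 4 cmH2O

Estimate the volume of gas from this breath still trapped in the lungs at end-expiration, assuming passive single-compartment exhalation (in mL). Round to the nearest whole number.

Vt = flow × Ti = 0.9667 L/s × 0.59 s × 1000 mL/L = 570.35 mL.
R = (PIP − Pplat)/V̇ = (18 − 13) / 0.9667 = 5.0/0.9667 = 5.172 cmH2O·s/L.
C = Vt/(Pplat − PEEP) = 570.35 / (13 − 4) = 570.35/9.0 = 63.372 mL/cmH2O.
τ = R × C = 5.172 × 0.06337 L/cmH2O = 0.3277 s.
Fraction remaining = e^(−Te/τ) = e^(−0.46/0.3277) = 0.2457.
Trapped volume = 570.35 × 0.2457 = 140.13 mL.

140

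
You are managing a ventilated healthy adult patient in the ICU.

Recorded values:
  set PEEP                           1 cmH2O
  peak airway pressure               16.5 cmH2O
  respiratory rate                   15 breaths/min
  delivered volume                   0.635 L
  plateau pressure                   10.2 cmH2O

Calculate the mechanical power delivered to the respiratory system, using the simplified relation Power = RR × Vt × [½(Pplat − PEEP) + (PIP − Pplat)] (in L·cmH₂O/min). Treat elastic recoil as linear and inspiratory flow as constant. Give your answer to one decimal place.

Per-breath work = Vt × [½(Pplat−PEEP) + (PIP−Pplat)] = 0.635 × [0.5×9.2 + 6.3] = 0.635 × 10.9 = 6.922 L·cmH2O.
Power = 15 × 6.922 = 103.83 L·cmH2O/min.

103.8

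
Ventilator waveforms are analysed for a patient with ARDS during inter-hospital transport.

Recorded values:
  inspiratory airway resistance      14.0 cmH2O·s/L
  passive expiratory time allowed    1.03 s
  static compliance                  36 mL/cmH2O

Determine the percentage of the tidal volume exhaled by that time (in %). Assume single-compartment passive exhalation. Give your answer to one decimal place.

87.0

τ = R × C = 14.0 × 36 mL/cmH2O = 14.0 × 0.036 L/cmH2O = 0.504 s.
Passive exhalation: V(t)/V₀ = e^(−t/τ) = e^(−1.03/0.504) = 0.1296.
Fraction exhaled = 1 − 0.1296 = 0.8704 → 87.04%.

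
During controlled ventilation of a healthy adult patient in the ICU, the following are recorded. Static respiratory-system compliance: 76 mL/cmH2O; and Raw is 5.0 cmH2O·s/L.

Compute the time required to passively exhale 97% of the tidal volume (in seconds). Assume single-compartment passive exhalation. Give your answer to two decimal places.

1.33

τ = R × C = 5.0 × 76 mL/cmH2O = 5.0 × 0.076 L/cmH2O = 0.38 s.
Exhaled fraction f = 1 − e^(−t/τ) → t = −τ·ln(1 − f) = −0.38·ln(0.03) = 1.332 s.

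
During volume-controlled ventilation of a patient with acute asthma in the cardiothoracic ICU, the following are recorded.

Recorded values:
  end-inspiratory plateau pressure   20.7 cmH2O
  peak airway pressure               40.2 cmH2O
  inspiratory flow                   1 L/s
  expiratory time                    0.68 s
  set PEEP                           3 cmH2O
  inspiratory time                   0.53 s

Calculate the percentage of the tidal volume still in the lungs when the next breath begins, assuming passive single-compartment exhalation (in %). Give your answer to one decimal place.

31.2

Vt = flow × Ti = 1 L/s × 0.53 s × 1000 mL/L = 530.0 mL.
R = (PIP − Pplat)/V̇ = (40.2 − 20.7) / 1 = 19.5/1 = 19.5 cmH2O·s/L.
C = Vt/(Pplat − PEEP) = 530.0 / (20.7 − 3) = 530.0/17.7 = 29.944 mL/cmH2O.
τ = R × C = 19.5 × 0.02994 L/cmH2O = 0.5838 s.
Fraction remaining at end-expiration = e^(−Te/τ) = e^(−0.68/0.5838) = 0.312 → 31.2%.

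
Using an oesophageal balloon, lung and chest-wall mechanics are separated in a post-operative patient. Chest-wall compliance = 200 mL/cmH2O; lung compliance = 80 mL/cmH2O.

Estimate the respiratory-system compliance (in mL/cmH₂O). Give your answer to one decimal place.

Lung and chest wall are elastances in series: 1/Crs = 1/CL + 1/Ccw.
1/Crs = 1/80 + 1/200 = 0.0175.
Crs = 57.143 mL/cmH2O.

57.1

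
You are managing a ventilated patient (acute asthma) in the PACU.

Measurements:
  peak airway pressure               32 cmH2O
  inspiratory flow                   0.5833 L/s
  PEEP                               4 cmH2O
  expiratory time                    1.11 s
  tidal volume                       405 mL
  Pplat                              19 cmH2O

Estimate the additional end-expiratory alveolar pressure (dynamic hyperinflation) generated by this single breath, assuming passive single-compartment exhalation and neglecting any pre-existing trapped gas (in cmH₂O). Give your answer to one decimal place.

2.4

R = (PIP − Pplat)/V̇ = (32 − 19) / 0.5833 = 13.0/0.5833 = 22.287 cmH2O·s/L.
C = Vt/(Pplat − PEEP) = 405.0 / (19 − 4) = 405.0/15.0 = 27.0 mL/cmH2O.
τ = R × C = 22.287 × 0.027 L/cmH2O = 0.6017 s.
Fraction remaining = e^(−Te/τ) = e^(−1.11/0.6017) = 0.1581; trapped volume = 405.0 × 0.1581 = 64.031 mL.
Additional alveolar pressure from trapping ≈ V_trapped / C = 64.031 / 27.0 = 2.372 cmH2O.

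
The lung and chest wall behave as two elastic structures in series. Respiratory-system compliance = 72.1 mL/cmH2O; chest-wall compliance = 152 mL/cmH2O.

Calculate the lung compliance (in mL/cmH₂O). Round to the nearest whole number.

137

1/CL = 1/Crs − 1/Ccw.
1/CL = 1/72.1 − 1/152 = 0.007291.
CL = 137.16 mL/cmH2O.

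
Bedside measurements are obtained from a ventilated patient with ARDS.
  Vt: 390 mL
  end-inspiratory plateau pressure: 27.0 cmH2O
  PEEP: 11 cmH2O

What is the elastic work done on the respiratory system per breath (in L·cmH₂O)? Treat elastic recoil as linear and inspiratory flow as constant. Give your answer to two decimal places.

3.12

Elastic work ≈ ½ × (Pplat − PEEP) × Vt = 0.5 × (27.0 − 11) × 0.390 L = 0.5 × 16.0 × 0.390 = 3.12 L·cmH2O.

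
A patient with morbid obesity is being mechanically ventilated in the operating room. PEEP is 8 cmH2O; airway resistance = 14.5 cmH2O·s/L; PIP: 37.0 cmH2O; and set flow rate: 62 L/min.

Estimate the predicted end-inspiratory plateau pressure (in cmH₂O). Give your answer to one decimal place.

22.0

Flow: 62 L/min ÷ 60 = 1.0333 L/s.
Pplat = PIP − Raw × flow = 37.0 − 14.5 × 1.0333 = 37.0 − 14.983 = 22.017 cmH2O.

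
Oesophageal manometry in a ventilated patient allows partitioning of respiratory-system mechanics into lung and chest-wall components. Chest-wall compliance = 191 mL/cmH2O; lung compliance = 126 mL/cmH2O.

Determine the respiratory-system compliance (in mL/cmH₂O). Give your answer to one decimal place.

75.9

Lung and chest wall are elastances in series: 1/Crs = 1/CL + 1/Ccw.
1/Crs = 1/126 + 1/191 = 0.01317.
Crs = 75.93 mL/cmH2O.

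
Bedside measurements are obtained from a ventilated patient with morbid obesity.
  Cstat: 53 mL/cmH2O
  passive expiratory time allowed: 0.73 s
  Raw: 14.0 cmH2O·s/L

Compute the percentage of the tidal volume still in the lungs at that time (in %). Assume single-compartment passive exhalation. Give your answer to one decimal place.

37.4

τ = R × C = 14.0 × 53 mL/cmH2O = 14.0 × 0.053 L/cmH2O = 0.742 s.
Passive exhalation: V(t)/V₀ = e^(−t/τ) = e^(−0.73/0.742) = 0.3739.
Fraction remaining = 0.3739 → 37.39%.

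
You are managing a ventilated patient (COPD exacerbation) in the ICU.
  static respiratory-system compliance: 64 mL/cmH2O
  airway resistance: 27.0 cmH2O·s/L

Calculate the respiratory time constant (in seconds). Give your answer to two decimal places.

1.73

τ = R × C = 27.0 × 64 mL/cmH2O = 27.0 × 0.064 L/cmH2O = 1.728 s.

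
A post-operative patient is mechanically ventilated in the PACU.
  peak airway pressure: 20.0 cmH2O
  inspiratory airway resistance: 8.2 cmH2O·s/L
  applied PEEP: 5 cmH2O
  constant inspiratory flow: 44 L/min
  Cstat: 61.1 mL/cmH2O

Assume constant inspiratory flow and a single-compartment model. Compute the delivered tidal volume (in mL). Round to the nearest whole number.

549

Flow: 44 L/min ÷ 60 = 0.7333 L/s.
Equation of motion (constant flow): PIP = Vt/C + R·V̇ + PEEP.
Vt/C = PIP − R·V̇ − PEEP = 20.0 − 6.013 − 5 = 8.987 cmH2O.
Vt = C × 8.987 = 61.1 × 8.987 = 549.11 mL.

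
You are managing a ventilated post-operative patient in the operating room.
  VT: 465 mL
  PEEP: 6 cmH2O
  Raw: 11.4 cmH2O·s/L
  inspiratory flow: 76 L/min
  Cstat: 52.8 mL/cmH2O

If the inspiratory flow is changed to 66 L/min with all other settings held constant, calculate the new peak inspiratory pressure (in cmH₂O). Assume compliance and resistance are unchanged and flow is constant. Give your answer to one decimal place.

Flow: 76 L/min ÷ 60 = 1.2667 L/s.
New flow: 66 L/min ÷ 60 = 1.1 L/s.
PIP = Vt/C + R·V̇ + PEEP (constant-flow equation of motion).
Only the resistive term changes: ΔPIP = R × ΔV̇ = 11.4 × (1.1 − 1.2667) = 11.4 × -0.1667 = -1.9 cmH2O.
Original PIP = 465/52.8 + 11.4×1.2667 + 6 = 29.247 cmH2O; new PIP = 29.247 + (-1.9) = 27.347 cmH2O.

27.3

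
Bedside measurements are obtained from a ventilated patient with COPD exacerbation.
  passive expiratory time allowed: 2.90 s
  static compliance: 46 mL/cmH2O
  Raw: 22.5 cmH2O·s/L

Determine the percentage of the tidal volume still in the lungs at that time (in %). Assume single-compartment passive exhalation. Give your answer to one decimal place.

τ = R × C = 22.5 × 46 mL/cmH2O = 22.5 × 0.046 L/cmH2O = 1.035 s.
Passive exhalation: V(t)/V₀ = e^(−t/τ) = e^(−2.90/1.035) = 0.06069.
Fraction remaining = 0.06069 → 6.069%.

6.1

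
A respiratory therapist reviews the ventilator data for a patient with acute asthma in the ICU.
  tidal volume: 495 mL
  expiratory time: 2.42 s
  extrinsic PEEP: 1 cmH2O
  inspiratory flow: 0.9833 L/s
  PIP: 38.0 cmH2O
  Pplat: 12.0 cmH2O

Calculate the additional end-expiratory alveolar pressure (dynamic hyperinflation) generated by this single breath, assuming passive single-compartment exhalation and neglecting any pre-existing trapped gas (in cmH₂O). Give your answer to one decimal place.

R = (PIP − Pplat)/V̇ = (38.0 − 12.0) / 0.9833 = 26.0/0.9833 = 26.442 cmH2O·s/L.
C = Vt/(Pplat − PEEP) = 495.0 / (12.0 − 1) = 495.0/11.0 = 45.0 mL/cmH2O.
τ = R × C = 26.442 × 0.045 L/cmH2O = 1.19 s.
Fraction remaining = e^(−Te/τ) = e^(−2.42/1.19) = 0.1309; trapped volume = 495.0 × 0.1309 = 64.796 mL.
Additional alveolar pressure from trapping ≈ V_trapped / C = 64.796 / 45.0 = 1.44 cmH2O.

1.4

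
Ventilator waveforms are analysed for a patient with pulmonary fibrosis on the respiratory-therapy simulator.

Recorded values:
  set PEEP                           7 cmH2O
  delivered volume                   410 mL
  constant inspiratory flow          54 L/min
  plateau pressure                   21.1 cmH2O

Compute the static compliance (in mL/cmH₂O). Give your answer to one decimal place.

29.1

Cstat = Vt / (Pplat − PEEP) = 410 / (21.1 − 7) = 410 / 14.1 = 29.078 mL/cmH2O.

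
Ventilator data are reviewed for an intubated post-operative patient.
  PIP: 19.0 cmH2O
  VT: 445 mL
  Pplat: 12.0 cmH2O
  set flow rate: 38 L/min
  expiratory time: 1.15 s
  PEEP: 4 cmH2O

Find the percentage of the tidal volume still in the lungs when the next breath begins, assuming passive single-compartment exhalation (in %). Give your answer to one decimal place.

15.4

Flow: 38 L/min ÷ 60 = 0.6333 L/s.
R = (PIP − Pplat)/V̇ = (19.0 − 12.0) / 0.6333 = 7.0/0.6333 = 11.053 cmH2O·s/L.
C = Vt/(Pplat − PEEP) = 445.0 / (12.0 − 4) = 445.0/8.0 = 55.625 mL/cmH2O.
τ = R × C = 11.053 × 0.05563 L/cmH2O = 0.6149 s.
Fraction remaining at end-expiration = e^(−Te/τ) = e^(−1.15/0.6149) = 0.1541 → 15.41%.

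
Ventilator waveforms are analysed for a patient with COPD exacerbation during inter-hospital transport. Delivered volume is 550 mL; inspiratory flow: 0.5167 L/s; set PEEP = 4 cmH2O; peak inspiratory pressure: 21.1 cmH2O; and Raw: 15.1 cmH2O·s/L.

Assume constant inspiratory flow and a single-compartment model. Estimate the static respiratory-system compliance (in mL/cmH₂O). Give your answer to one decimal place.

Equation of motion (constant flow): PIP = Vt/C + R·V̇ + PEEP.
Vt/C = PIP − R·V̇ − PEEP = 21.1 − 15.1×0.5167 − 4 = 21.1 − 7.802 − 4 = 9.298 cmH2O.
C = Vt / 9.298 = 550 / 9.298 = 59.153 mL/cmH2O.

59.2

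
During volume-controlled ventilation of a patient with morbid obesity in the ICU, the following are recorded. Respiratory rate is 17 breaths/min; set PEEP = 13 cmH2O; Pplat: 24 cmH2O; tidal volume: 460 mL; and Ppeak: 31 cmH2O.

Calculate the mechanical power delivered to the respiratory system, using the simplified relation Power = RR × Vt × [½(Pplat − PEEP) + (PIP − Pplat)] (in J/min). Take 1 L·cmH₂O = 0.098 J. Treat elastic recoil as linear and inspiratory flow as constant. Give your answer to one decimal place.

Per-breath work = Vt × [½(Pplat−PEEP) + (PIP−Pplat)] = 0.460 × [0.5×11.0 + 7.0] = 0.460 × 12.5 = 5.75 L·cmH2O.
Power = 17 × 5.75 = 97.75 L·cmH2O/min.
× 0.098 J/(L·cmH2O) → 9.58 J/min.

9.6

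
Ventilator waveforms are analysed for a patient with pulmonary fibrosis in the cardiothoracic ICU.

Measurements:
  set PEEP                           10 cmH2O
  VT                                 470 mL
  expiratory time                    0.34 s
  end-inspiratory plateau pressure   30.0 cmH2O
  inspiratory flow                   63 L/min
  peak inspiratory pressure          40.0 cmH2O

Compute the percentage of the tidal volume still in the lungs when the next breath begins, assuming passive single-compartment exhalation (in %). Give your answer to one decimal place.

Flow: 63 L/min ÷ 60 = 1.05 L/s.
R = (PIP − Pplat)/V̇ = (40.0 − 30.0) / 1.05 = 10.0/1.05 = 9.524 cmH2O·s/L.
C = Vt/(Pplat − PEEP) = 470.0 / (30.0 − 10) = 470.0/20.0 = 23.5 mL/cmH2O.
τ = R × C = 9.524 × 0.0235 L/cmH2O = 0.2238 s.
Fraction remaining at end-expiration = e^(−Te/τ) = e^(−0.34/0.2238) = 0.2189 → 21.89%.

21.9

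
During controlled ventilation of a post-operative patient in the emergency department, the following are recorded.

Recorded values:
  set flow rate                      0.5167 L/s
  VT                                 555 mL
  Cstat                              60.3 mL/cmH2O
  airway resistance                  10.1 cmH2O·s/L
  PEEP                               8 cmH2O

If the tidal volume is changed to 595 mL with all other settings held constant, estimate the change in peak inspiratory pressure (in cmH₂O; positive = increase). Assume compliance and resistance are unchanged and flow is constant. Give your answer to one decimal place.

PIP = Vt/C + R·V̇ + PEEP (constant-flow equation of motion).
Only the elastic term changes: ΔPIP = ΔVt / C = (595 − 555) / 60.3 = 0.6633 cmH2O.

0.7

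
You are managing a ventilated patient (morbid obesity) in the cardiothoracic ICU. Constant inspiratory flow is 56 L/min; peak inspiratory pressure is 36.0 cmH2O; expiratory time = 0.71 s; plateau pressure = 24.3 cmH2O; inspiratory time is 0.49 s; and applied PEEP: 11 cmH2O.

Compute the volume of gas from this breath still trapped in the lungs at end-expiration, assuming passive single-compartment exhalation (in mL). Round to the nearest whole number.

Flow: 56 L/min ÷ 60 = 0.9333 L/s.
Vt = flow × Ti = 0.9333 L/s × 0.49 s × 1000 mL/L = 457.32 mL.
R = (PIP − Pplat)/V̇ = (36.0 − 24.3) / 0.9333 = 11.7/0.9333 = 12.536 cmH2O·s/L.
C = Vt/(Pplat − PEEP) = 457.32 / (24.3 − 11) = 457.32/13.3 = 34.385 mL/cmH2O.
τ = R × C = 12.536 × 0.03439 L/cmH2O = 0.4311 s.
Fraction remaining = e^(−Te/τ) = e^(−0.71/0.4311) = 0.1926.
Trapped volume = 457.32 × 0.1926 = 88.08 mL.

88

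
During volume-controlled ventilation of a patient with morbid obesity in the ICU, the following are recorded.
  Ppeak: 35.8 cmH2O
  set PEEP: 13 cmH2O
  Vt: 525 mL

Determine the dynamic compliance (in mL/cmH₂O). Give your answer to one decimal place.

Dynamic compliance = Vt / (PIP − PEEP) = 525 / (35.8 − 13) = 525 / 22.8 = 23.026 mL/cmH2O.

23.0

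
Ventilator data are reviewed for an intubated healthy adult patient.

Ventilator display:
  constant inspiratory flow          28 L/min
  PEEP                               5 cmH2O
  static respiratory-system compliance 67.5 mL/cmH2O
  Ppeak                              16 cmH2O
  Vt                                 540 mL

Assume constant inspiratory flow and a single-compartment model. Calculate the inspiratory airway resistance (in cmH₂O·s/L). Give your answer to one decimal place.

6.4

Flow: 28 L/min ÷ 60 = 0.4667 L/s.
Equation of motion (constant flow): PIP = Vt/C + R·V̇ + PEEP.
R·V̇ = PIP − Vt/C − PEEP = 16 − 540/67.5 − 5 = 16 − 8.0 − 5 = 3.0 cmH2O.
R = 3.0 / 0.4667 = 6.428 cmH2O·s/L.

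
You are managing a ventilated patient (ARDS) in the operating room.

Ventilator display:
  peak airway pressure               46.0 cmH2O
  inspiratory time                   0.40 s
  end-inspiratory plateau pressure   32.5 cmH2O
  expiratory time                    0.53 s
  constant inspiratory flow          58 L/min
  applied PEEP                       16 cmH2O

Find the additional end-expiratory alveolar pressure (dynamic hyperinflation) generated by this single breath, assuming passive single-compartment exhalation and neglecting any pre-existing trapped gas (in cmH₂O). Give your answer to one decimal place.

3.3

Flow: 58 L/min ÷ 60 = 0.9667 L/s.
Vt = flow × Ti = 0.9667 L/s × 0.40 s × 1000 mL/L = 386.68 mL.
R = (PIP − Pplat)/V̇ = (46.0 − 32.5) / 0.9667 = 13.5/0.9667 = 13.965 cmH2O·s/L.
C = Vt/(Pplat − PEEP) = 386.68 / (32.5 − 16) = 386.68/16.5 = 23.435 mL/cmH2O.
τ = R × C = 13.965 × 0.02344 L/cmH2O = 0.3273 s.
Fraction remaining = e^(−Te/τ) = e^(−0.53/0.3273) = 0.198; trapped volume = 386.68 × 0.198 = 76.563 mL.
Additional alveolar pressure from trapping ≈ V_trapped / C = 76.563 / 23.435 = 3.267 cmH2O.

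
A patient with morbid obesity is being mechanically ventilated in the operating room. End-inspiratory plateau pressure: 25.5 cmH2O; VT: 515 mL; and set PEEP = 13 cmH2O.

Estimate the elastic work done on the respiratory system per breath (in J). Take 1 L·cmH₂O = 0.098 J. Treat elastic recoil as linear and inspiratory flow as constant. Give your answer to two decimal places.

0.32

Elastic work ≈ ½ × (Pplat − PEEP) × Vt = 0.5 × (25.5 − 13) × 0.515 L = 0.5 × 12.5 × 0.515 = 3.219 L·cmH2O.
× 0.098 J/(L·cmH2O) → 0.3155 J.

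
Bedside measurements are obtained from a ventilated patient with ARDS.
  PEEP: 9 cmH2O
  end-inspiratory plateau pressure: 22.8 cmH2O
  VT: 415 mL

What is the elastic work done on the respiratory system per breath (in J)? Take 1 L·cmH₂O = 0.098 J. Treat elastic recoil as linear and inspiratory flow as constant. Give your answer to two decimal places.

Elastic work ≈ ½ × (Pplat − PEEP) × Vt = 0.5 × (22.8 − 9) × 0.415 L = 0.5 × 13.8 × 0.415 = 2.864 L·cmH2O.
× 0.098 J/(L·cmH2O) → 0.2807 J.

0.28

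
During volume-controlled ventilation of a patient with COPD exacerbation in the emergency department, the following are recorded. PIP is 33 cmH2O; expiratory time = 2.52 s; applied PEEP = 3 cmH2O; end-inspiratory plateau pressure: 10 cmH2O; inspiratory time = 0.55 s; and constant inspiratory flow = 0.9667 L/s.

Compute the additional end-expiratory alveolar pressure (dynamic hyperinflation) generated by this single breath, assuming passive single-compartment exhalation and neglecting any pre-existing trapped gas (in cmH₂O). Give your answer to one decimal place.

1.7

Vt = flow × Ti = 0.9667 L/s × 0.55 s × 1000 mL/L = 531.69 mL.
R = (PIP − Pplat)/V̇ = (33 − 10) / 0.9667 = 23.0/0.9667 = 23.792 cmH2O·s/L.
C = Vt/(Pplat − PEEP) = 531.69 / (10 − 3) = 531.69/7.0 = 75.956 mL/cmH2O.
τ = R × C = 23.792 × 0.07596 L/cmH2O = 1.807 s.
Fraction remaining = e^(−Te/τ) = e^(−2.52/1.807) = 0.2479; trapped volume = 531.69 × 0.2479 = 131.81 mL.
Additional alveolar pressure from trapping ≈ V_trapped / C = 131.81 / 75.956 = 1.735 cmH2O.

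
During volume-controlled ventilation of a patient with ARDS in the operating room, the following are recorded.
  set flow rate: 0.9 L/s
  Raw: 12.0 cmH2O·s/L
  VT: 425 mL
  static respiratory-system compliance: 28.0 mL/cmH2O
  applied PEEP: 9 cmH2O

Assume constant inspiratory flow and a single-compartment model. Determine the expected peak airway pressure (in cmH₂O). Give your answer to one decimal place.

Equation of motion (constant flow): PIP = Vt/C + R·V̇ + PEEP.
PIP = 425/28.0 + 12.0×0.9 + 9 = 15.179 + 10.8 + 9 = 34.979 cmH2O.

35.0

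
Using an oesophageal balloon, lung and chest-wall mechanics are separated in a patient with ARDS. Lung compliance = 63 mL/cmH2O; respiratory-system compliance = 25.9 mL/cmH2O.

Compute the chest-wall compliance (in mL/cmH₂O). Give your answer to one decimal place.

44.0

1/Ccw = 1/Crs − 1/CL.
1/Ccw = 1/25.9 − 1/63 = 0.02274.
Ccw = 43.975 mL/cmH2O.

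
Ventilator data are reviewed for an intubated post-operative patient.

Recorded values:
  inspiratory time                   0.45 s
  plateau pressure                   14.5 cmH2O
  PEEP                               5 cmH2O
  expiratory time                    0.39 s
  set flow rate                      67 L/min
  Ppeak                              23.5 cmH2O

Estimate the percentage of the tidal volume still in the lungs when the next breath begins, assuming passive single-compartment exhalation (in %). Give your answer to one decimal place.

Flow: 67 L/min ÷ 60 = 1.1167 L/s.
Vt = flow × Ti = 1.1167 L/s × 0.45 s × 1000 mL/L = 502.52 mL.
R = (PIP − Pplat)/V̇ = (23.5 − 14.5) / 1.1167 = 9.0/1.1167 = 8.059 cmH2O·s/L.
C = Vt/(Pplat − PEEP) = 502.52 / (14.5 − 5) = 502.52/9.5 = 52.897 mL/cmH2O.
τ = R × C = 8.059 × 0.0529 L/cmH2O = 0.4263 s.
Fraction remaining at end-expiration = e^(−Te/τ) = e^(−0.39/0.4263) = 0.4006 → 40.06%.

40.1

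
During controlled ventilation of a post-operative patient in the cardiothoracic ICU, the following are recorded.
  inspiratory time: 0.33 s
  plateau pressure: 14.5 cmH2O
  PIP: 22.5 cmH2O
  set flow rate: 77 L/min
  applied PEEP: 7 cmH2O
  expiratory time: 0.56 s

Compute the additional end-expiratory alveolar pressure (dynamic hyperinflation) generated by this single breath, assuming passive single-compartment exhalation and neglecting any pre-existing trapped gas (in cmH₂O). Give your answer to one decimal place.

1.5

Flow: 77 L/min ÷ 60 = 1.2833 L/s.
Vt = flow × Ti = 1.2833 L/s × 0.33 s × 1000 mL/L = 423.49 mL.
R = (PIP − Pplat)/V̇ = (22.5 − 14.5) / 1.2833 = 8.0/1.2833 = 6.234 cmH2O·s/L.
C = Vt/(Pplat − PEEP) = 423.49 / (14.5 − 7) = 423.49/7.5 = 56.465 mL/cmH2O.
τ = R × C = 6.234 × 0.05647 L/cmH2O = 0.352 s.
Fraction remaining = e^(−Te/τ) = e^(−0.56/0.352) = 0.2037; trapped volume = 423.49 × 0.2037 = 86.265 mL.
Additional alveolar pressure from trapping ≈ V_trapped / C = 86.265 / 56.465 = 1.528 cmH2O.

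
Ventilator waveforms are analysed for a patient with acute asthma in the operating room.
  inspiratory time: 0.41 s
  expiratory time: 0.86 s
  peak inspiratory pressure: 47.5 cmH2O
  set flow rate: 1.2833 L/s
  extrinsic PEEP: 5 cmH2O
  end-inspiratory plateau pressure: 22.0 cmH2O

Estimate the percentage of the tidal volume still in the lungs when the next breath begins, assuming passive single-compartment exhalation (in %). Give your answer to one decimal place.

Vt = flow × Ti = 1.2833 L/s × 0.41 s × 1000 mL/L = 526.15 mL.
R = (PIP − Pplat)/V̇ = (47.5 − 22.0) / 1.2833 = 25.5/1.2833 = 19.871 cmH2O·s/L.
C = Vt/(Pplat − PEEP) = 526.15 / (22.0 − 5) = 526.15/17.0 = 30.95 mL/cmH2O.
τ = R × C = 19.871 × 0.03095 L/cmH2O = 0.615 s.
Fraction remaining at end-expiration = e^(−Te/τ) = e^(−0.86/0.615) = 0.247 → 24.7%.

24.7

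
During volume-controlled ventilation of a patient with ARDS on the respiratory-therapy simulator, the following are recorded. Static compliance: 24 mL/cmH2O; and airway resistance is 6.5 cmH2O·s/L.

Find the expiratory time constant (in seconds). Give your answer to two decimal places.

τ = R × C = 6.5 × 24 mL/cmH2O = 6.5 × 0.024 L/cmH2O = 0.156 s.

0.16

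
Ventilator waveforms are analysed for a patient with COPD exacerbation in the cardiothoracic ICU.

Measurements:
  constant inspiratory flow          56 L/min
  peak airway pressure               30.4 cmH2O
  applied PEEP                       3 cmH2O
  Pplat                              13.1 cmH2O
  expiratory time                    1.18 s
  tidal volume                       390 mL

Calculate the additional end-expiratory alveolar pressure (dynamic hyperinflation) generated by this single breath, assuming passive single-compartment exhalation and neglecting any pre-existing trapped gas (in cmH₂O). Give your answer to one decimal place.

1.9

Flow: 56 L/min ÷ 60 = 0.9333 L/s.
R = (PIP − Pplat)/V̇ = (30.4 − 13.1) / 0.9333 = 17.3/0.9333 = 18.536 cmH2O·s/L.
C = Vt/(Pplat − PEEP) = 390.0 / (13.1 − 3) = 390.0/10.1 = 38.614 mL/cmH2O.
τ = R × C = 18.536 × 0.03861 L/cmH2O = 0.7157 s.
Fraction remaining = e^(−Te/τ) = e^(−1.18/0.7157) = 0.1923; trapped volume = 390.0 × 0.1923 = 74.997 mL.
Additional alveolar pressure from trapping ≈ V_trapped / C = 74.997 / 38.614 = 1.942 cmH2O.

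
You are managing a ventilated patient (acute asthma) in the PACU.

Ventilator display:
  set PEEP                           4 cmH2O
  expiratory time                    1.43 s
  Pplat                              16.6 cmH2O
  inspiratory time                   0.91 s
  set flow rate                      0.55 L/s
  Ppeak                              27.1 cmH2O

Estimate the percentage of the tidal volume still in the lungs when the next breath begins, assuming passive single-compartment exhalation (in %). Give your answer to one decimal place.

Vt = flow × Ti = 0.55 L/s × 0.91 s × 1000 mL/L = 500.5 mL.
R = (PIP − Pplat)/V̇ = (27.1 − 16.6) / 0.55 = 10.5/0.55 = 19.091 cmH2O·s/L.
C = Vt/(Pplat − PEEP) = 500.5 / (16.6 − 4) = 500.5/12.6 = 39.722 mL/cmH2O.
τ = R × C = 19.091 × 0.03972 L/cmH2O = 0.7583 s.
Fraction remaining at end-expiration = e^(−Te/τ) = e^(−1.43/0.7583) = 0.1517 → 15.17%.

15.2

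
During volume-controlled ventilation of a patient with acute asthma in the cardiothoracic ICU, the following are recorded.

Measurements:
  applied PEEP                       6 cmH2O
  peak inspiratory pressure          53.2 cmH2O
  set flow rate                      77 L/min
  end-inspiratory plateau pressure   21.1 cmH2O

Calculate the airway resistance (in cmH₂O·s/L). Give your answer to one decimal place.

25.0

Flow: 77 L/min ÷ 60 = 1.2833 L/s.
Raw = (PIP − Pplat) / flow = (53.2 − 21.1) / 1.2833 = 32.1 / 1.2833 = 25.014 cmH2O·s/L.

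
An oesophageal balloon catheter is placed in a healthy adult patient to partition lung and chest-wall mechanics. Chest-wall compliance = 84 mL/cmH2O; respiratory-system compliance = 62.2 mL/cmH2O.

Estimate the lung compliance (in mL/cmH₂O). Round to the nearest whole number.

240

1/CL = 1/Crs − 1/Ccw.
1/CL = 1/62.2 − 1/84 = 0.004172.
CL = 239.69 mL/cmH2O.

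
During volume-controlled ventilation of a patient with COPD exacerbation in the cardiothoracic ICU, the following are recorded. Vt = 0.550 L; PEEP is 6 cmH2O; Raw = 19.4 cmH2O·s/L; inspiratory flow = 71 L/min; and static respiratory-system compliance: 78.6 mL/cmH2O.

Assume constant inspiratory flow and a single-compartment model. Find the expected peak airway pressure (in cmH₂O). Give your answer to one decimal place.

Flow: 71 L/min ÷ 60 = 1.1833 L/s.
Equation of motion (constant flow): PIP = Vt/C + R·V̇ + PEEP.
PIP = 550/78.6 + 19.4×1.1833 + 6 = 6.997 + 22.956 + 6 = 35.953 cmH2O.

36.0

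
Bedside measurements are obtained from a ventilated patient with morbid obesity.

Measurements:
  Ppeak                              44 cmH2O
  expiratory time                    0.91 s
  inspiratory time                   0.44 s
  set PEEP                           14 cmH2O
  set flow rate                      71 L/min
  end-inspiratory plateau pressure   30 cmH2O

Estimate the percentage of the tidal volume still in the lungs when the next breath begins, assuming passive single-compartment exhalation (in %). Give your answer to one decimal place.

Flow: 71 L/min ÷ 60 = 1.1833 L/s.
Vt = flow × Ti = 1.1833 L/s × 0.44 s × 1000 mL/L = 520.65 mL.
R = (PIP − Pplat)/V̇ = (44 − 30) / 1.1833 = 14.0/1.1833 = 11.831 cmH2O·s/L.
C = Vt/(Pplat − PEEP) = 520.65 / (30 − 14) = 520.65/16.0 = 32.541 mL/cmH2O.
τ = R × C = 11.831 × 0.03254 L/cmH2O = 0.385 s.
Fraction remaining at end-expiration = e^(−Te/τ) = e^(−0.91/0.385) = 0.09408 → 9.408%.

9.4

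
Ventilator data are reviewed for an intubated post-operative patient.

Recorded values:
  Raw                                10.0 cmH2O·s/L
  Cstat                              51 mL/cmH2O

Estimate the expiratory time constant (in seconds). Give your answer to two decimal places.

0.51

τ = R × C = 10.0 × 51 mL/cmH2O = 10.0 × 0.051 L/cmH2O = 0.51 s.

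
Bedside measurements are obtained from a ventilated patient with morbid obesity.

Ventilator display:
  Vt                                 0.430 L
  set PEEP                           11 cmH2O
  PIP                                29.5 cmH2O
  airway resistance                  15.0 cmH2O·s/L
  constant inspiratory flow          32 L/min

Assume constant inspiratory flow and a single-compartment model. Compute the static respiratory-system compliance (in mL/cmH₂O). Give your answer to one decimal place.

Flow: 32 L/min ÷ 60 = 0.5333 L/s.
Equation of motion (constant flow): PIP = Vt/C + R·V̇ + PEEP.
Vt/C = PIP − R·V̇ − PEEP = 29.5 − 15.0×0.5333 − 11 = 29.5 − 8.0 − 11 = 10.5 cmH2O.
C = Vt / 10.5 = 430 / 10.5 = 40.952 mL/cmH2O.

41.0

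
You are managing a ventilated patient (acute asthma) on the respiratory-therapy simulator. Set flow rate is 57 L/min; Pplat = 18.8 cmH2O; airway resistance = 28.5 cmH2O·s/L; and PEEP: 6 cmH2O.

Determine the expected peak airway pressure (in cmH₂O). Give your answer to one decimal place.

45.9

Flow: 57 L/min ÷ 60 = 0.95 L/s.
PIP = Pplat + Raw × flow = 18.8 + 28.5 × 0.95 = 18.8 + 27.075 = 45.875 cmH2O.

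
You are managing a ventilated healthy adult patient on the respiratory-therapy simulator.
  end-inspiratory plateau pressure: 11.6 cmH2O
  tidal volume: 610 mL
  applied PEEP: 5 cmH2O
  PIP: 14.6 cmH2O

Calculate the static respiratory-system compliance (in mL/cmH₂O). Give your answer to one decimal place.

Cstat = Vt / (Pplat − PEEP) = 610 / (11.6 − 5) = 610 / 6.6 = 92.424 mL/cmH2O.

92.4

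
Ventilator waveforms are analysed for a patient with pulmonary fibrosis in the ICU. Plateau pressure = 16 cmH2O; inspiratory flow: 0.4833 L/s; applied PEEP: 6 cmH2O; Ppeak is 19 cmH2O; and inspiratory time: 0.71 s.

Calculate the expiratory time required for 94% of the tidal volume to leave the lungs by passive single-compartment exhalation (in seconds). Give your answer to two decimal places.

0.60

Vt = flow × Ti = 0.4833 L/s × 0.71 s × 1000 mL/L = 343.14 mL.
R = (PIP − Pplat)/V̇ = (19 − 16) / 0.4833 = 3.0/0.4833 = 6.207 cmH2O·s/L.
C = Vt/(Pplat − PEEP) = 343.14 / (16 − 6) = 343.14/10.0 = 34.314 mL/cmH2O.
τ = R × C = 6.207 × 0.03431 L/cmH2O = 0.213 s.
t = −τ·ln(1 − 0.94) = −0.213·ln(0.06) = 0.5993 s.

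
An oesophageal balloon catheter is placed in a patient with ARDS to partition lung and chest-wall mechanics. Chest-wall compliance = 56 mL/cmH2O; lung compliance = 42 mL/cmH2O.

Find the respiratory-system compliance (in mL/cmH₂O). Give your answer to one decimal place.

Lung and chest wall are elastances in series: 1/Crs = 1/CL + 1/Ccw.
1/Crs = 1/42 + 1/56 = 0.04167.
Crs = 23.998 mL/cmH2O.

24.0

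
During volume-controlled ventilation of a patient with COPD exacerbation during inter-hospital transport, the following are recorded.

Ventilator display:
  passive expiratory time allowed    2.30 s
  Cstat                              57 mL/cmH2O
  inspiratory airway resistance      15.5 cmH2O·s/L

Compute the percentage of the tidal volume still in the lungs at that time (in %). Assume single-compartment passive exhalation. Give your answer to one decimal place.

τ = R × C = 15.5 × 57 mL/cmH2O = 15.5 × 0.057 L/cmH2O = 0.8835 s.
Passive exhalation: V(t)/V₀ = e^(−t/τ) = e^(−2.30/0.8835) = 0.07403.
Fraction remaining = 0.07403 → 7.403%.

7.4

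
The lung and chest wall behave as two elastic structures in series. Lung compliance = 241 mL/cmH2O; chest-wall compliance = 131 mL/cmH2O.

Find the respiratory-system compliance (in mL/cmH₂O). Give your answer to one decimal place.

84.9

Lung and chest wall are elastances in series: 1/Crs = 1/CL + 1/Ccw.
1/Crs = 1/241 + 1/131 = 0.01178.
Crs = 84.89 mL/cmH2O.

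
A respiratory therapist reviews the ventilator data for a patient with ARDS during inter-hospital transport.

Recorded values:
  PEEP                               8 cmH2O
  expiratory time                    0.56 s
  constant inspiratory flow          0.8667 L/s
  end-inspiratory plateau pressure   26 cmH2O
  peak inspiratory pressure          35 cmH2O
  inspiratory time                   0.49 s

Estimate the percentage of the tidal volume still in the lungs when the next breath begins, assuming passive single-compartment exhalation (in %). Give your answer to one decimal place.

10.2

Vt = flow × Ti = 0.8667 L/s × 0.49 s × 1000 mL/L = 424.68 mL.
R = (PIP − Pplat)/V̇ = (35 − 26) / 0.8667 = 9.0/0.8667 = 10.384 cmH2O·s/L.
C = Vt/(Pplat − PEEP) = 424.68 / (26 − 8) = 424.68/18.0 = 23.593 mL/cmH2O.
τ = R × C = 10.384 × 0.02359 L/cmH2O = 0.245 s.
Fraction remaining at end-expiration = e^(−Te/τ) = e^(−0.56/0.245) = 0.1017 → 10.17%.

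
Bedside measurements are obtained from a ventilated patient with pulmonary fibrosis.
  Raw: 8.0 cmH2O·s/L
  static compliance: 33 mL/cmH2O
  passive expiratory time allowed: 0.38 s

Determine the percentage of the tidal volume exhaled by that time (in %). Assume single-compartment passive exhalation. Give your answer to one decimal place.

τ = R × C = 8.0 × 33 mL/cmH2O = 8.0 × 0.033 L/cmH2O = 0.264 s.
Passive exhalation: V(t)/V₀ = e^(−t/τ) = e^(−0.38/0.264) = 0.2371.
Fraction exhaled = 1 − 0.2371 = 0.7629 → 76.29%.

76.3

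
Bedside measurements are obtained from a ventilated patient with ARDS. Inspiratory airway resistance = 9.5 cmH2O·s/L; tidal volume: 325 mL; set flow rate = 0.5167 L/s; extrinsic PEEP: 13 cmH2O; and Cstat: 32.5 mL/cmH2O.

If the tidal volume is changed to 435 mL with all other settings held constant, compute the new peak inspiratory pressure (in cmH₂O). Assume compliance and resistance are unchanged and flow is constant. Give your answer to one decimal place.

PIP = Vt/C + R·V̇ + PEEP (constant-flow equation of motion).
Only the elastic term changes: ΔPIP = ΔVt / C = (435 − 325) / 32.5 = 3.385 cmH2O.
Original PIP = 325/32.5 + 9.5×0.5167 + 13 = 27.909 cmH2O; new PIP = 27.909 + (3.385) = 31.294 cmH2O.

31.3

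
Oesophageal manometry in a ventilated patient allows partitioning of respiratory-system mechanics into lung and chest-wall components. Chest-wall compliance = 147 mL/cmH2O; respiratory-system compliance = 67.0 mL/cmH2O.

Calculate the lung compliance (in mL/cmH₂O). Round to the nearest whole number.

1/CL = 1/Crs − 1/Ccw.
1/CL = 1/67.0 − 1/147 = 0.008123.
CL = 123.11 mL/cmH2O.

123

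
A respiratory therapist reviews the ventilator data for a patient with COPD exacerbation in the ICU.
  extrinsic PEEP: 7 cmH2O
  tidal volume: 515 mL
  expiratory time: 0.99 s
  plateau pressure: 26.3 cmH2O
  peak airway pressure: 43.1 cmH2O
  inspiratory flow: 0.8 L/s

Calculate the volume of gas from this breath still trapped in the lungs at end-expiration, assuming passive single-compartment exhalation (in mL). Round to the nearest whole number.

R = (PIP − Pplat)/V̇ = (43.1 − 26.3) / 0.8 = 16.8/0.8 = 21.0 cmH2O·s/L.
C = Vt/(Pplat − PEEP) = 515.0 / (26.3 − 7) = 515.0/19.3 = 26.684 mL/cmH2O.
τ = R × C = 21.0 × 0.02668 L/cmH2O = 0.5603 s.
Fraction remaining = e^(−Te/τ) = e^(−0.99/0.5603) = 0.1709.
Trapped volume = 515.0 × 0.1709 = 88.014 mL.

88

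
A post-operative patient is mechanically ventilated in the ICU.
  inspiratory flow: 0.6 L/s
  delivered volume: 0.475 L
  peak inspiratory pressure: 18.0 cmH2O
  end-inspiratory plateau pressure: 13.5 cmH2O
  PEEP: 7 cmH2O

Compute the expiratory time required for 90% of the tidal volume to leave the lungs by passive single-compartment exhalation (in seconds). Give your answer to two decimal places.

1.26

R = (PIP − Pplat)/V̇ = (18.0 − 13.5) / 0.6 = 4.5/0.6 = 7.5 cmH2O·s/L.
C = Vt/(Pplat − PEEP) = 475.0 / (13.5 − 7) = 475.0/6.5 = 73.077 mL/cmH2O.
τ = R × C = 7.5 × 0.07308 L/cmH2O = 0.5481 s.
t = −τ·ln(1 − 0.90) = −0.5481·ln(0.1) = 1.262 s.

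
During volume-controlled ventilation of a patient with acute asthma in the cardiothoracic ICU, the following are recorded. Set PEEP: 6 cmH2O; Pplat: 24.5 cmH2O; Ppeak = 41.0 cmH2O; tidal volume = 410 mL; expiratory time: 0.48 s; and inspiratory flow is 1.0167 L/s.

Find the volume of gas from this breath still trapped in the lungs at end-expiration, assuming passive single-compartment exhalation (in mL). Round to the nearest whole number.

R = (PIP − Pplat)/V̇ = (41.0 − 24.5) / 1.0167 = 16.5/1.0167 = 16.229 cmH2O·s/L.
C = Vt/(Pplat − PEEP) = 410.0 / (24.5 − 6) = 410.0/18.5 = 22.162 mL/cmH2O.
τ = R × C = 16.229 × 0.02216 L/cmH2O = 0.3596 s.
Fraction remaining = e^(−Te/τ) = e^(−0.48/0.3596) = 0.2632.
Trapped volume = 410.0 × 0.2632 = 107.91 mL.

108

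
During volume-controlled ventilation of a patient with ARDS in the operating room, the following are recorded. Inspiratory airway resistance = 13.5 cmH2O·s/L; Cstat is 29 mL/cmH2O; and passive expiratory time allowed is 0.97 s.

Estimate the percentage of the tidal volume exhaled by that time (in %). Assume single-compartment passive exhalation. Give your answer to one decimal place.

τ = R × C = 13.5 × 29 mL/cmH2O = 13.5 × 0.029 L/cmH2O = 0.3915 s.
Passive exhalation: V(t)/V₀ = e^(−t/τ) = e^(−0.97/0.3915) = 0.08394.
Fraction exhaled = 1 − 0.08394 = 0.9161 → 91.61%.

91.6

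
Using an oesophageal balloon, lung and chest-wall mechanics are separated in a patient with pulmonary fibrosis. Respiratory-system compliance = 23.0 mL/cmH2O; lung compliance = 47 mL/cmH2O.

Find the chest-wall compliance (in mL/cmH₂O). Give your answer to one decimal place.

45.0

1/Ccw = 1/Crs − 1/CL.
1/Ccw = 1/23.0 − 1/47 = 0.0222.
Ccw = 45.045 mL/cmH2O.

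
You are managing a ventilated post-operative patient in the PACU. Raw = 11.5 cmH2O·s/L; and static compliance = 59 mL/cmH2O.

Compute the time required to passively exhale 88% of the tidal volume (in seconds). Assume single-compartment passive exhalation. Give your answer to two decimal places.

1.44

τ = R × C = 11.5 × 59 mL/cmH2O = 11.5 × 0.059 L/cmH2O = 0.6785 s.
Exhaled fraction f = 1 − e^(−t/τ) → t = −τ·ln(1 − f) = −0.6785·ln(0.12) = 1.439 s.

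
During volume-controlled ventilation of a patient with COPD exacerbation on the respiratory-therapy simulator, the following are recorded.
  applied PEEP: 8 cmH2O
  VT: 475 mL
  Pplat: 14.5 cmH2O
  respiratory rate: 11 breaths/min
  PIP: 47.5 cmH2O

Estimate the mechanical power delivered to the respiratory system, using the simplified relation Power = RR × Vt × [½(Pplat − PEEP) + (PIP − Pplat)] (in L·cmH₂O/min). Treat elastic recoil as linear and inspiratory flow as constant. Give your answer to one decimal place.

189.4

Per-breath work = Vt × [½(Pplat−PEEP) + (PIP−Pplat)] = 0.475 × [0.5×6.5 + 33.0] = 0.475 × 36.25 = 17.219 L·cmH2O.
Power = 11 × 17.219 = 189.41 L·cmH2O/min.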